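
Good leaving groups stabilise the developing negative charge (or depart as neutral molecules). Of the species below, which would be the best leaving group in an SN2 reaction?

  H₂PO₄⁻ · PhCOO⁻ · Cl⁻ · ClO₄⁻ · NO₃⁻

ClO₄⁻

The more stable X⁻ (or X) is on its own — i.e. the weaker a base it is — the better a leaving group it makes.
ClO₄⁻: pKₐ(HClO₄) ≈ -10
Cl⁻: pKₐ(HCl) ≈ -7
NO₃⁻: pKₐ(HNO₃) ≈ -1.3
H₂PO₄⁻: pKₐ(H₃PO₄) ≈ 2.1
PhCOO⁻: pKₐ(C₆H₅COOH) ≈ 4.2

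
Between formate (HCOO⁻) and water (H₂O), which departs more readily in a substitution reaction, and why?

water (H₂O)

water (H₂O) is the better leaving group.
pKₐ(H₃O⁺) ≈ -1.7 versus pKₐ(HCOOH) ≈ 3.8: water (H₂O) is the much weaker base.
Neutral; leaves from a protonated alcohol (R–OH₂⁺).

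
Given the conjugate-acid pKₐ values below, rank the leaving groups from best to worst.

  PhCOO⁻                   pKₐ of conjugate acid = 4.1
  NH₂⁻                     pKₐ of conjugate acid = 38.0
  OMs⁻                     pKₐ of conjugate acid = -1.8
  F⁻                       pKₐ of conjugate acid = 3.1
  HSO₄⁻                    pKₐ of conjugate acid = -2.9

Lower conjugate-acid pKₐ ⇒ weaker base ⇒ better leaving group.
Sorting by the given values: HSO₄⁻ (-2.9), OMs⁻ (-1.8), F⁻ (3.1), PhCOO⁻ (4.1), NH₂⁻ (38.0).

HSO₄⁻ > OMs⁻ > F⁻ > PhCOO⁻ > NH₂⁻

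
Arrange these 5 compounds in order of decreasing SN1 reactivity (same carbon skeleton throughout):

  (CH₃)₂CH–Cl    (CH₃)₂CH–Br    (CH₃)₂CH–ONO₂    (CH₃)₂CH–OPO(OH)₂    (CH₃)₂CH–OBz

Same R in every case — rank the leaving groups.
A good leaving group is a weak base: the lower the pKₐ of its conjugate acid, the more readily it departs.
(CH₃)₂CH–Br loses Br⁻: pKₐ(HBr) ≈ -9
(CH₃)₂CH–Cl loses Cl⁻: pKₐ(HCl) ≈ -7
(CH₃)₂CH–ONO₂ loses NO₃⁻: pKₐ(HNO₃) ≈ -1.3
(CH₃)₂CH–OPO(OH)₂ loses H₂PO₄⁻: pKₐ(H₃PO₄) ≈ 2.1
(CH₃)₂CH–OBz loses PhCOO⁻: pKₐ(C₆H₅COOH) ≈ 4.2

(CH₃)₂CH–Br > (CH₃)₂CH–Cl > (CH₃)₂CH–ONO₂ > (CH₃)₂CH–OPO(OH)₂ > (CH₃)₂CH–OBz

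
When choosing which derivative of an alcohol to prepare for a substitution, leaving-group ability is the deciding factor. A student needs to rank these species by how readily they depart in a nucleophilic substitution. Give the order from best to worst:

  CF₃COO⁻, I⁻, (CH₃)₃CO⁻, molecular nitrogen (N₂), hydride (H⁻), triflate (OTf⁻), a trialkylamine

molecular nitrogen (N₂) > triflate (OTf⁻) > I⁻ > CF₃COO⁻ > a trialkylamine > (CH₃)₃CO⁻ > hydride (H⁻)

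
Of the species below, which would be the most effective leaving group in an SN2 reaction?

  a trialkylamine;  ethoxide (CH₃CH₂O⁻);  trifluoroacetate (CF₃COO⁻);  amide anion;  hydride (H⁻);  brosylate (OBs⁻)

brosylate (OBs⁻)

Rank by basicity of the departing species: weakest base leaves most easily.
brosylate (OBs⁻): pKₐ(p-BrC₆H₄SO₃H) ≈ -2.8
trifluoroacetate (CF₃COO⁻): pKₐ(CF₃COOH) ≈ 0.2
a trialkylamine: pKₐ(R'₃NH⁺) ≈ 10.7
ethoxide (CH₃CH₂O⁻): pKₐ(CH₃CH₂OH) ≈ 16
hydride (H⁻): pKₐ(H₂) ≈ 36
amide anion: pKₐ(NH₃) ≈ 38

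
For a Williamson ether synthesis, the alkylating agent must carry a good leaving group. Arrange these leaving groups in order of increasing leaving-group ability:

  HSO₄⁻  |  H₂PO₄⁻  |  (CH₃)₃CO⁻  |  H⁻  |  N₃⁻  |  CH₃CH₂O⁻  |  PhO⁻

H⁻ < (CH₃)₃CO⁻ < CH₃CH₂O⁻ < PhO⁻ < N₃⁻ < H₂PO₄⁻ < HSO₄⁻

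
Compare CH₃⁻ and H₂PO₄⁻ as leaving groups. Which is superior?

H₂PO₄⁻ is the better leaving group.
pKₐ(H₃PO₄) ≈ 2.1 versus pKₐ(CH₄) ≈ 48: H₂PO₄⁻ is the much weaker base.
Moderate base; biological leaving group after further activation.

H₂PO₄⁻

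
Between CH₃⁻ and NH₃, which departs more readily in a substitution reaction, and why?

NH₃ is the better leaving group.
pKₐ(NH₄⁺) ≈ 9.2 versus pKₐ(CH₄) ≈ 48: NH₃ is the much weaker base.
Neutral but moderately basic; leaves from R–NH₃⁺.

NH₃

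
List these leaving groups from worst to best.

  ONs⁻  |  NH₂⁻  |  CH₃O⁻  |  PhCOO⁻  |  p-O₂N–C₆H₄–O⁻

NH₂⁻ < CH₃O⁻ < p-O₂N–C₆H₄–O⁻ < PhCOO⁻ < ONs⁻

ONs⁻: pKₐ(p-O₂NC₆H₄SO₃H) ≈ -3.5
PhCOO⁻: pKₐ(C₆H₅COOH) ≈ 4.2
p-O₂N–C₆H₄–O⁻: pKₐ(p-nitrophenol) ≈ 7.2
CH₃O⁻: pKₐ(CH₃OH) ≈ 15.5
NH₂⁻: pKₐ(NH₃) ≈ 38
Listed from poorest to best leaving group as asked.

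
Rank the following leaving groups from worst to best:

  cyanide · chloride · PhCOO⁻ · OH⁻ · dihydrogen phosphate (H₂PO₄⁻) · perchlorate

perchlorate: pKₐ(HClO₄) ≈ -10
chloride: pKₐ(HCl) ≈ -7
dihydrogen phosphate (H₂PO₄⁻): pKₐ(H₃PO₄) ≈ 2.1
PhCOO⁻: pKₐ(C₆H₅COOH) ≈ 4.2
cyanide: pKₐ(HCN) ≈ 9.2
OH⁻: pKₐ(H₂O) ≈ 15.7
Reversing gives the worst-to-best order requested.

OH⁻ < cyanide < PhCOO⁻ < dihydrogen phosphate (H₂PO₄⁻) < chloride < perchlorate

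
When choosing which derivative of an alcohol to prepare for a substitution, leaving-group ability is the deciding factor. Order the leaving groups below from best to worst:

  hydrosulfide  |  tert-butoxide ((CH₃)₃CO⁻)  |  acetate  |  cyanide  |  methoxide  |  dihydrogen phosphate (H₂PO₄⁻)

dihydrogen phosphate (H₂PO₄⁻) > acetate > hydrosulfide > cyanide > methoxide > tert-butoxide ((CH₃)₃CO⁻)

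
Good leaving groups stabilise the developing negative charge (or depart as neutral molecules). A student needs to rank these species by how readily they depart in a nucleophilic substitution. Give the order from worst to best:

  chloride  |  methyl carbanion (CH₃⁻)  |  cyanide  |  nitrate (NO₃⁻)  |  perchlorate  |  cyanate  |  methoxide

Leaving-group ability tracks the stability of the departed species; conjugate-acid pKₐ is the usual yardstick (lower pKₐ → better LG).
perchlorate: pKₐ(HClO₄) ≈ -10 — extremely weak base; rarely used for safety reasons
chloride: pKₐ(HCl) ≈ -7 — moderately weak base
nitrate (NO₃⁻): pKₐ(HNO₃) ≈ -1.3 — resonance-delocalised over three oxygens
cyanate: pKₐ(HOCN) ≈ 3.5
cyanide: pKₐ(HCN) ≈ 9.2 — sp carbon stabilises the charge somewhat, but still a poor LG
methoxide: pKₐ(CH₃OH) ≈ 15.5
methyl carbanion (CH₃⁻): pKₐ(CH₄) ≈ 48 — unstabilised carbanion; the worst conceivable leaving group
Listed from poorest to best leaving group as asked.

methyl carbanion (CH₃⁻) < methoxide < cyanide < cyanate < nitrate (NO₃⁻) < chloride < perchlorate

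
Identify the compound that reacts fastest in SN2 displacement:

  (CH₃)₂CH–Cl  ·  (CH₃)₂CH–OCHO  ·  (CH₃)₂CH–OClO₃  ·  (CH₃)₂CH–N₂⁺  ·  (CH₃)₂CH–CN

With the same alkyl group throughout, only the leaving group differentiates the rates.
The more stable X⁻ (or X) is on its own — i.e. the weaker a base it is — the better a leaving group it makes.
(CH₃)₂CH–N₂⁺ loses N₂: no meaningful conjugate acid; N₂ departs as an exceptionally stable neutral molecule
(CH₃)₂CH–OClO₃ loses ClO₄⁻: pKₐ(HClO₄) ≈ -10
(CH₃)₂CH–Cl loses Cl⁻: pKₐ(HCl) ≈ -7
(CH₃)₂CH–OCHO loses HCOO⁻: pKₐ(HCOOH) ≈ 3.8
(CH₃)₂CH–CN loses CN⁻: pKₐ(HCN) ≈ 9.2

(CH₃)₂CH–N₂⁺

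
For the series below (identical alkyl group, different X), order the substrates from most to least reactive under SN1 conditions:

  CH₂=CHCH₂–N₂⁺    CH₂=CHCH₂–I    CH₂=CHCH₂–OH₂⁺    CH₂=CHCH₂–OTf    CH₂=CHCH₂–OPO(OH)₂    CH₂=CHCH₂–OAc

CH₂=CHCH₂–N₂⁺ > CH₂=CHCH₂–OTf > CH₂=CHCH₂–I > CH₂=CHCH₂–OH₂⁺ > CH₂=CHCH₂–OPO(OH)₂ > CH₂=CHCH₂–OAc

Same R in every case — rank the leaving groups.
The more stable X⁻ (or X) is on its own — i.e. the weaker a base it is — the better a leaving group it makes.
CH₂=CHCH₂–N₂⁺ loses N₂: no meaningful conjugate acid; N₂ departs as an exceptionally stable neutral molecule
CH₂=CHCH₂–OTf loses OTf⁻: pKₐ(CF₃SO₃H (triflic acid)) ≈ -14
CH₂=CHCH₂–I loses I⁻: pKₐ(HI) ≈ -10
CH₂=CHCH₂–OH₂⁺ loses H₂O: pKₐ(H₃O⁺) ≈ -1.7
CH₂=CHCH₂–OPO(OH)₂ loses H₂PO₄⁻: pKₐ(H₃PO₄) ≈ 2.1
CH₂=CHCH₂–OAc loses AcO⁻: pKₐ(CH₃COOH) ≈ 4.8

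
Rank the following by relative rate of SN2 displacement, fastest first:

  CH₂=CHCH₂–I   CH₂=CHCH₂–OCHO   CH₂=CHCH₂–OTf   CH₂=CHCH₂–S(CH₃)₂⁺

CH₂=CHCH₂–OTf > CH₂=CHCH₂–I > CH₂=CHCH₂–S(CH₃)₂⁺ > CH₂=CHCH₂–OCHO

The skeletons are identical, so relative rate is governed entirely by leaving-group ability.
Rank by basicity of the departing species: weakest base leaves most easily.
CH₂=CHCH₂–OTf loses OTf⁻: pKₐ(CF₃SO₃H (triflic acid)) ≈ -14
CH₂=CHCH₂–I loses I⁻: pKₐ(HI) ≈ -10
CH₂=CHCH₂–S(CH₃)₂⁺ loses SR'₂: pKₐ(R'₂SH⁺) ≈ -7
CH₂=CHCH₂–OCHO loses HCOO⁻: pKₐ(HCOOH) ≈ 3.8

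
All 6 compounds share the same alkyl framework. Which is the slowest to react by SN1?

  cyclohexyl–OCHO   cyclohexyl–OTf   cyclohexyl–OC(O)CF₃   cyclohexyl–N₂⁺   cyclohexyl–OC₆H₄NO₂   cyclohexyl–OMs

cyclohexyl–OC₆H₄NO₂

Identical carbon frameworks mean the comparison reduces to leaving-group quality.
The more stable X⁻ (or X) is on its own — i.e. the weaker a base it is — the better a leaving group it makes.
cyclohexyl–N₂⁺ loses N₂: no meaningful conjugate acid; N₂ departs as an exceptionally stable neutral molecule
cyclohexyl–OTf loses OTf⁻: pKₐ(CF₃SO₃H (triflic acid)) ≈ -14
cyclohexyl–OMs loses OMs⁻: pKₐ(CH₃SO₃H (MsOH)) ≈ -1.9
cyclohexyl–OC(O)CF₃ loses CF₃COO⁻: pKₐ(CF₃COOH) ≈ 0.2
cyclohexyl–OCHO loses HCOO⁻: pKₐ(HCOOH) ≈ 3.8
cyclohexyl–OC₆H₄NO₂ loses p-O₂N–C₆H₄–O⁻: pKₐ(p-nitrophenol) ≈ 7.2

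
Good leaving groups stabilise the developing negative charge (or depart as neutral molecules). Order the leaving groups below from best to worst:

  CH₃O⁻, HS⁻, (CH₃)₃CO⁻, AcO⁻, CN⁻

AcO⁻ > HS⁻ > CN⁻ > CH₃O⁻ > (CH₃)₃CO⁻

A good leaving group is a weak base: the lower the pKₐ of its conjugate acid, the more readily it departs.
AcO⁻: pKₐ(CH₃COOH) ≈ 4.8
HS⁻: pKₐ(H₂S) ≈ 7 — larger and more polarisable than the oxygen analogue
CN⁻: pKₐ(HCN) ≈ 9.2 — sp carbon stabilises the charge somewhat, but still a poor LG
CH₃O⁻: pKₐ(CH₃OH) ≈ 15.5
(CH₃)₃CO⁻: pKₐ(t-BuOH) ≈ 18 — bulky, strongly basic alkoxide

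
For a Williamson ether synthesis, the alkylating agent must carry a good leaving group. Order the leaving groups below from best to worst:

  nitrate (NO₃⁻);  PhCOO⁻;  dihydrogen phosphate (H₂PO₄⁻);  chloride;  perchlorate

perchlorate > chloride > nitrate (NO₃⁻) > dihydrogen phosphate (H₂PO₄⁻) > PhCOO⁻

A good leaving group is a weak base: the lower the pKₐ of its conjugate acid, the more readily it departs.
perchlorate: pKₐ(HClO₄) ≈ -10
chloride: pKₐ(HCl) ≈ -7
nitrate (NO₃⁻): pKₐ(HNO₃) ≈ -1.3
dihydrogen phosphate (H₂PO₄⁻): pKₐ(H₃PO₄) ≈ 2.1
PhCOO⁻: pKₐ(C₆H₅COOH) ≈ 4.2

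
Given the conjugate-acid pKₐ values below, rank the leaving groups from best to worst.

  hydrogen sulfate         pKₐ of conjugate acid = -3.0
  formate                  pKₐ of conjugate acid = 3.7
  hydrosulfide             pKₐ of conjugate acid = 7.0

hydrogen sulfate > formate > hydrosulfide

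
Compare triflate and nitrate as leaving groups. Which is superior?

triflate is the better leaving group.
pKₐ(CF₃SO₃H (triflic acid)) ≈ -14 versus pKₐ(HNO₃) ≈ -1.3: triflate is the much weaker base.
Charge spread over three oxygens and a CF₃ group; the premier leaving group in synthesis.

triflate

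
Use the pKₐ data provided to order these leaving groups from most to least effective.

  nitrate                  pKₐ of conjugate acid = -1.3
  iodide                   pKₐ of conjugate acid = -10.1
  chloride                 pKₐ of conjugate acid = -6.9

iodide > chloride > nitrate

Lower conjugate-acid pKₐ ⇒ weaker base ⇒ better leaving group.
Sorting by the given values: iodide (-10.1), chloride (-6.9), nitrate (-1.3).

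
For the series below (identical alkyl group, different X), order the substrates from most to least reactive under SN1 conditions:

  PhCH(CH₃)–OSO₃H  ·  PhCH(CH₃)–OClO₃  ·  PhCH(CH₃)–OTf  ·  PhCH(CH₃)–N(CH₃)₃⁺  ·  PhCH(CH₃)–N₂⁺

PhCH(CH₃)–N₂⁺ > PhCH(CH₃)–OTf > PhCH(CH₃)–OClO₃ > PhCH(CH₃)–OSO₃H > PhCH(CH₃)–N(CH₃)₃⁺

Same R in every case — rank the leaving groups.
The more stable X⁻ (or X) is on its own — i.e. the weaker a base it is — the better a leaving group it makes.
PhCH(CH₃)–N₂⁺ loses N₂: no meaningful conjugate acid; N₂ departs as an exceptionally stable neutral molecule
PhCH(CH₃)–OTf loses OTf⁻: pKₐ(CF₃SO₃H (triflic acid)) ≈ -14
PhCH(CH₃)–OClO₃ loses ClO₄⁻: pKₐ(HClO₄) ≈ -10
PhCH(CH₃)–OSO₃H loses HSO₄⁻: pKₐ(H₂SO₄) ≈ -3
PhCH(CH₃)–N(CH₃)₃⁺ loses NR'₃: pKₐ(R'₃NH⁺) ≈ 10.7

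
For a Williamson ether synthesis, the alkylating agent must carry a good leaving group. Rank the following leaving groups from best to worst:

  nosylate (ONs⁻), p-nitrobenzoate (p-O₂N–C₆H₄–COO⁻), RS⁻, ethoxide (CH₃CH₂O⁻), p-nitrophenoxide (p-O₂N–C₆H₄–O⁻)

nosylate (ONs⁻) > p-nitrobenzoate (p-O₂N–C₆H₄–COO⁻) > p-nitrophenoxide (p-O₂N–C₆H₄–O⁻) > RS⁻ > ethoxide (CH₃CH₂O⁻)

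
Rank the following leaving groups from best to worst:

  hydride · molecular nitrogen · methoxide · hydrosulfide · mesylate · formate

molecular nitrogen > mesylate > formate > hydrosulfide > methoxide > hydride

Rank by basicity of the departing species: weakest base leaves most easily.
molecular nitrogen: no meaningful conjugate acid; N₂ departs as an exceptionally stable neutral molecule
mesylate: pKₐ(CH₃SO₃H (MsOH)) ≈ -1.9
formate: pKₐ(HCOOH) ≈ 3.8
hydrosulfide: pKₐ(H₂S) ≈ 7 — larger and more polarisable than the oxygen analogue
methoxide: pKₐ(CH₃OH) ≈ 15.5
hydride: pKₐ(H₂) ≈ 36 — extremely strong base; leaves only in special hydride-transfer contexts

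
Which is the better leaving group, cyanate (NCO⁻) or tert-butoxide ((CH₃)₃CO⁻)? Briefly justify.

cyanate (NCO⁻)

cyanate (NCO⁻) is the better leaving group.
pKₐ(HOCN) ≈ 3.5 versus pKₐ(t-BuOH) ≈ 18: cyanate (NCO⁻) is the much weaker base.
Resonance between N and O.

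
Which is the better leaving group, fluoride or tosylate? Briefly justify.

tosylate

tosylate is the better leaving group.
pKₐ(p-CH₃C₆H₄SO₃H (TsOH)) ≈ -2.8 versus pKₐ(HF) ≈ 3.2: tosylate is the much weaker base.
Resonance-delocalised arenesulfonate.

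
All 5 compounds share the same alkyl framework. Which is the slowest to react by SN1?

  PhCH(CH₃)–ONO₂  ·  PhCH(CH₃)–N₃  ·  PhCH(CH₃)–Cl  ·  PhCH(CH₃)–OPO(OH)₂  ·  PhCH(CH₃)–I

The skeletons are identical, so relative rate is governed entirely by leaving-group ability.
The more stable X⁻ (or X) is on its own — i.e. the weaker a base it is — the better a leaving group it makes.
PhCH(CH₃)–I loses I⁻: pKₐ(HI) ≈ -10
PhCH(CH₃)–Cl loses Cl⁻: pKₐ(HCl) ≈ -7
PhCH(CH₃)–ONO₂ loses NO₃⁻: pKₐ(HNO₃) ≈ -1.3
PhCH(CH₃)–OPO(OH)₂ loses H₂PO₄⁻: pKₐ(H₃PO₄) ≈ 2.1
PhCH(CH₃)–N₃ loses N₃⁻: pKₐ(HN₃) ≈ 4.7

PhCH(CH₃)–N₃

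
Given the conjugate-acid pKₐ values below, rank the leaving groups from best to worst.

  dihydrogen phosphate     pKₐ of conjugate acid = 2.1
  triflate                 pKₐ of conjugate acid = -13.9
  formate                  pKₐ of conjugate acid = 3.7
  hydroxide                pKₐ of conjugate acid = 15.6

Lower conjugate-acid pKₐ ⇒ weaker base ⇒ better leaving group.
Sorting by the given values: triflate (-13.9), dihydrogen phosphate (2.1), formate (3.7), hydroxide (15.6).

triflate > dihydrogen phosphate > formate > hydroxide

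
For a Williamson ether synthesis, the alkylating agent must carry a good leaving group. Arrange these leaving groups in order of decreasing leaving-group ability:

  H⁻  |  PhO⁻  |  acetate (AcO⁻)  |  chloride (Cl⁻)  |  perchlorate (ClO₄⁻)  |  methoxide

A good leaving group is a weak base: the lower the pKₐ of its conjugate acid, the more readily it departs.
perchlorate (ClO₄⁻): pKₐ(HClO₄) ≈ -10
chloride (Cl⁻): pKₐ(HCl) ≈ -7
acetate (AcO⁻): pKₐ(CH₃COOH) ≈ 4.8
PhO⁻: pKₐ(C₆H₅OH (phenol)) ≈ 10
methoxide: pKₐ(CH₃OH) ≈ 15.5
H⁻: pKₐ(H₂) ≈ 36

perchlorate (ClO₄⁻) > chloride (Cl⁻) > acetate (AcO⁻) > PhO⁻ > methoxide > H⁻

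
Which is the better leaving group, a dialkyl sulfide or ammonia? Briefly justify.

a dialkyl sulfide

a dialkyl sulfide is the better leaving group.
pKₐ(R'₂SH⁺) ≈ -7 versus pKₐ(NH₄⁺) ≈ 9.2: a dialkyl sulfide is the much weaker base.
Neutral; leaves from a sulfonium salt (R–SR'₂⁺).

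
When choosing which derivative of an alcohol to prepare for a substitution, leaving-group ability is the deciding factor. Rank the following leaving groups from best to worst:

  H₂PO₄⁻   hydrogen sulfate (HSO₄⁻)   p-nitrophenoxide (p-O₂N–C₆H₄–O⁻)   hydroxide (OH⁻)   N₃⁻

hydrogen sulfate (HSO₄⁻) > H₂PO₄⁻ > N₃⁻ > p-nitrophenoxide (p-O₂N–C₆H₄–O⁻) > hydroxide (OH⁻)

Leaving-group ability tracks the stability of the departed species; conjugate-acid pKₐ is the usual yardstick (lower pKₐ → better LG).
hydrogen sulfate (HSO₄⁻): pKₐ(H₂SO₄) ≈ -3 — conjugate base of a strong mineral acid
H₂PO₄⁻: pKₐ(H₃PO₄) ≈ 2.1 — moderate base; biological leaving group after further activation
N₃⁻: pKₐ(HN₃) ≈ 4.7
p-nitrophenoxide (p-O₂N–C₆H₄–O⁻): pKₐ(p-nitrophenol) ≈ 7.2 — nitro group delocalises the charge; the classic chromogenic LG
hydroxide (OH⁻): pKₐ(H₂O) ≈ 15.7 — strong base; essentially never leaves without prior activation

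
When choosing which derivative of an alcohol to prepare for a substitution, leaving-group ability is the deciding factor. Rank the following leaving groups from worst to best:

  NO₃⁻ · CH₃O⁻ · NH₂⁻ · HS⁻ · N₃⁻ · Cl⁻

NH₂⁻ < CH₃O⁻ < HS⁻ < N₃⁻ < NO₃⁻ < Cl⁻

Rank by basicity of the departing species: weakest base leaves most easily.
Cl⁻: pKₐ(HCl) ≈ -7
NO₃⁻: pKₐ(HNO₃) ≈ -1.3
N₃⁻: pKₐ(HN₃) ≈ 4.7 — linear, resonance-stabilised
HS⁻: pKₐ(H₂S) ≈ 7
CH₃O⁻: pKₐ(CH₃OH) ≈ 15.5 — strong base; alkoxides do not leave unassisted
NH₂⁻: pKₐ(NH₃) ≈ 38
Listed from poorest to best leaving group as asked.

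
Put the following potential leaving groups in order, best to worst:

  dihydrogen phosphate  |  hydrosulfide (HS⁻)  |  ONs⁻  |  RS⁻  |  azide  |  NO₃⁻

ONs⁻: pKₐ(p-O₂NC₆H₄SO₃H) ≈ -3.5
NO₃⁻: pKₐ(HNO₃) ≈ -1.3 — resonance-delocalised over three oxygens
dihydrogen phosphate: pKₐ(H₃PO₄) ≈ 2.1 — moderate base; biological leaving group after further activation
azide: pKₐ(HN₃) ≈ 4.7
hydrosulfide (HS⁻): pKₐ(H₂S) ≈ 7 — larger and more polarisable than the oxygen analogue
RS⁻: pKₐ(RSH (a thiol)) ≈ 10.5

ONs⁻ > NO₃⁻ > dihydrogen phosphate > azide > hydrosulfide (HS⁻) > RS⁻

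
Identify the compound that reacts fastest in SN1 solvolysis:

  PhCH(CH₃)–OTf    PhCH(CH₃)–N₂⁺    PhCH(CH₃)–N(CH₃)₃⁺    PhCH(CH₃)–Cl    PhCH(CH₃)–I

Same R in every case — rank the leaving groups.
A good leaving group is a weak base: the lower the pKₐ of its conjugate acid, the more readily it departs.
PhCH(CH₃)–N₂⁺ loses N₂: no meaningful conjugate acid; N₂ departs as an exceptionally stable neutral molecule
PhCH(CH₃)–OTf loses OTf⁻: pKₐ(CF₃SO₃H (triflic acid)) ≈ -14
PhCH(CH₃)–I loses I⁻: pKₐ(HI) ≈ -10
PhCH(CH₃)–Cl loses Cl⁻: pKₐ(HCl) ≈ -7
PhCH(CH₃)–N(CH₃)₃⁺ loses NR'₃: pKₐ(R'₃NH⁺) ≈ 10.7

PhCH(CH₃)–N₂⁺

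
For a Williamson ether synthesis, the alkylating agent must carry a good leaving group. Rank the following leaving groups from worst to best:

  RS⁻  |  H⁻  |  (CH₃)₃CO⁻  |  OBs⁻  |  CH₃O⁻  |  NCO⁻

OBs⁻: pKₐ(p-BrC₆H₄SO₃H) ≈ -2.8
NCO⁻: pKₐ(HOCN) ≈ 3.5
RS⁻: pKₐ(RSH (a thiol)) ≈ 10.5
CH₃O⁻: pKₐ(CH₃OH) ≈ 15.5
(CH₃)₃CO⁻: pKₐ(t-BuOH) ≈ 18
H⁻: pKₐ(H₂) ≈ 36
The question asks for worst first, so the sequence is read in increasing leaving-group ability.

H⁻ < (CH₃)₃CO⁻ < CH₃O⁻ < RS⁻ < NCO⁻ < OBs⁻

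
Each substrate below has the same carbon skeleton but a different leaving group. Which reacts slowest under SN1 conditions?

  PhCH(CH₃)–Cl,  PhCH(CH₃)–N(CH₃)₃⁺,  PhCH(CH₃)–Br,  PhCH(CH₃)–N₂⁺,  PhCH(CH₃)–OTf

PhCH(CH₃)–N(CH₃)₃⁺

With the same alkyl group throughout, only the leaving group differentiates the rates.
Rank by basicity of the departing species: weakest base leaves most easily.
PhCH(CH₃)–N₂⁺ loses N₂: no meaningful conjugate acid; N₂ departs as an exceptionally stable neutral molecule
PhCH(CH₃)–OTf loses OTf⁻: pKₐ(CF₃SO₃H (triflic acid)) ≈ -14
PhCH(CH₃)–Br loses Br⁻: pKₐ(HBr) ≈ -9
PhCH(CH₃)–Cl loses Cl⁻: pKₐ(HCl) ≈ -7
PhCH(CH₃)–N(CH₃)₃⁺ loses NR'₃: pKₐ(R'₃NH⁺) ≈ 10.7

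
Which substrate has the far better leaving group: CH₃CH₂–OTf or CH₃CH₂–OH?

From CH₃CH₂–OH the departing group would be OH⁻ (pKₐ(H₂O) ≈ 15.7). Strong base; essentially never leaves without prior activation.
From CH₃CH₂–OTf the leaving group is OTf⁻ (pKₐ(CF₃SO₃H (triflic acid)) ≈ -14). Charge spread over three oxygens and a CF₃ group; the premier leaving group in synthesis.
(In practice CH₃CH₂–OTf is made from CH₃CH₂–OH by treatment with Tf₂O / 2,6-lutidine, converting the hydroxyl into a triflate.)

CH₃CH₂–OTf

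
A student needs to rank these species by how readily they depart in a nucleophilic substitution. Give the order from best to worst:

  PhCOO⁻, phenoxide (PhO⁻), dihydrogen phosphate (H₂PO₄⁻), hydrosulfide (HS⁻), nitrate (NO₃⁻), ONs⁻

ONs⁻ > nitrate (NO₃⁻) > dihydrogen phosphate (H₂PO₄⁻) > PhCOO⁻ > hydrosulfide (HS⁻) > phenoxide (PhO⁻)

Leaving-group ability tracks the stability of the departed species; conjugate-acid pKₐ is the usual yardstick (lower pKₐ → better LG).
ONs⁻: pKₐ(p-O₂NC₆H₄SO₃H) ≈ -3.5
nitrate (NO₃⁻): pKₐ(HNO₃) ≈ -1.3 — resonance-delocalised over three oxygens
dihydrogen phosphate (H₂PO₄⁻): pKₐ(H₃PO₄) ≈ 2.1
PhCOO⁻: pKₐ(C₆H₅COOH) ≈ 4.2 — aryl carboxylate
hydrosulfide (HS⁻): pKₐ(H₂S) ≈ 7 — larger and more polarisable than the oxygen analogue
phenoxide (PhO⁻): pKₐ(C₆H₅OH (phenol)) ≈ 10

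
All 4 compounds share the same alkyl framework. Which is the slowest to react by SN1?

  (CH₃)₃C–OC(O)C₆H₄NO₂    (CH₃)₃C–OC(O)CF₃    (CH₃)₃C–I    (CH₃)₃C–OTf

(CH₃)₃C–OC(O)C₆H₄NO₂

Identical carbon frameworks mean the comparison reduces to leaving-group quality.
Leaving-group ability tracks the stability of the departed species; conjugate-acid pKₐ is the usual yardstick (lower pKₐ → better LG).
(CH₃)₃C–OTf loses OTf⁻: pKₐ(CF₃SO₃H (triflic acid)) ≈ -14
(CH₃)₃C–I loses I⁻: pKₐ(HI) ≈ -10
(CH₃)₃C–OC(O)CF₃ loses CF₃COO⁻: pKₐ(CF₃COOH) ≈ 0.2
(CH₃)₃C–OC(O)C₆H₄NO₂ loses p-O₂N–C₆H₄–COO⁻: pKₐ(p-nitrobenzoic acid) ≈ 3.4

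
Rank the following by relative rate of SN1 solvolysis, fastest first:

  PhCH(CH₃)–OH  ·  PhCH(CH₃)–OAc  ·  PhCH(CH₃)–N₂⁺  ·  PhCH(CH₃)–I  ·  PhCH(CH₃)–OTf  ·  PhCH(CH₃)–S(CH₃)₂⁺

The skeletons are identical, so relative rate is governed entirely by leaving-group ability.
A good leaving group is a weak base: the lower the pKₐ of its conjugate acid, the more readily it departs.
PhCH(CH₃)–N₂⁺ loses N₂: no meaningful conjugate acid; N₂ departs as an exceptionally stable neutral molecule
PhCH(CH₃)–OTf loses OTf⁻: pKₐ(CF₃SO₃H (triflic acid)) ≈ -14
PhCH(CH₃)–I loses I⁻: pKₐ(HI) ≈ -10
PhCH(CH₃)–S(CH₃)₂⁺ loses SR'₂: pKₐ(R'₂SH⁺) ≈ -7
PhCH(CH₃)–OAc loses AcO⁻: pKₐ(CH₃COOH) ≈ 4.8
PhCH(CH₃)–OH loses OH⁻: pKₐ(H₂O) ≈ 15.7

PhCH(CH₃)–N₂⁺ > PhCH(CH₃)–OTf > PhCH(CH₃)–I > PhCH(CH₃)–S(CH₃)₂⁺ > PhCH(CH₃)–OAc > PhCH(CH₃)–OH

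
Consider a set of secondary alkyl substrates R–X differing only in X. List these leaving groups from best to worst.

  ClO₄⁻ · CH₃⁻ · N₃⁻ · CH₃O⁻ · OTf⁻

The more stable X⁻ (or X) is on its own — i.e. the weaker a base it is — the better a leaving group it makes.
OTf⁻: pKₐ(CF₃SO₃H (triflic acid)) ≈ -14
ClO₄⁻: pKₐ(HClO₄) ≈ -10
N₃⁻: pKₐ(HN₃) ≈ 4.7
CH₃O⁻: pKₐ(CH₃OH) ≈ 15.5
CH₃⁻: pKₐ(CH₄) ≈ 48

OTf⁻ > ClO₄⁻ > N₃⁻ > CH₃O⁻ > CH₃⁻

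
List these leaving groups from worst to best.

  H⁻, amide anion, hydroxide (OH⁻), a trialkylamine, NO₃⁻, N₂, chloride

Rank by basicity of the departing species: weakest base leaves most easily.
N₂: no meaningful conjugate acid; N₂ departs as an exceptionally stable neutral molecule
chloride: pKₐ(HCl) ≈ -7
NO₃⁻: pKₐ(HNO₃) ≈ -1.3
a trialkylamine: pKₐ(R'₃NH⁺) ≈ 10.7
hydroxide (OH⁻): pKₐ(H₂O) ≈ 15.7
H⁻: pKₐ(H₂) ≈ 36
amide anion: pKₐ(NH₃) ≈ 38
Reversing gives the worst-to-best order requested.

amide anion < H⁻ < hydroxide (OH⁻) < a trialkylamine < NO₃⁻ < chloride < N₂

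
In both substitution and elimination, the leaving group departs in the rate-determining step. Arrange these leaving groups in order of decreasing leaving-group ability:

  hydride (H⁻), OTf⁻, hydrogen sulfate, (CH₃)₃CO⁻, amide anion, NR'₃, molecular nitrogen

The more stable X⁻ (or X) is on its own — i.e. the weaker a base it is — the better a leaving group it makes.
molecular nitrogen: no meaningful conjugate acid; N₂ departs as an exceptionally stable neutral molecule
OTf⁻: pKₐ(CF₃SO₃H (triflic acid)) ≈ -14
hydrogen sulfate: pKₐ(H₂SO₄) ≈ -3 — conjugate base of a strong mineral acid
NR'₃: pKₐ(R'₃NH⁺) ≈ 10.7 — neutral but still a fairly strong base; Hofmann-elimination LG
(CH₃)₃CO⁻: pKₐ(t-BuOH) ≈ 18 — bulky, strongly basic alkoxide
hydride (H⁻): pKₐ(H₂) ≈ 36 — extremely strong base; leaves only in special hydride-transfer contexts
amide anion: pKₐ(NH₃) ≈ 38 — extremely strong base; never a leaving group

molecular nitrogen > OTf⁻ > hydrogen sulfate > NR'₃ > (CH₃)₃CO⁻ > hydride (H⁻) > amide anion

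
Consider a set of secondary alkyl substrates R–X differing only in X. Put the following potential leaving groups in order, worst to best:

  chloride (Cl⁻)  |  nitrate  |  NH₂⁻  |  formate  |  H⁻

The more stable X⁻ (or X) is on its own — i.e. the weaker a base it is — the better a leaving group it makes.
chloride (Cl⁻): pKₐ(HCl) ≈ -7
nitrate: pKₐ(HNO₃) ≈ -1.3
formate: pKₐ(HCOOH) ≈ 3.8
H⁻: pKₐ(H₂) ≈ 36
NH₂⁻: pKₐ(NH₃) ≈ 38
The question asks for worst first, so the sequence is read in increasing leaving-group ability.

NH₂⁻ < H⁻ < formate < nitrate < chloride (Cl⁻)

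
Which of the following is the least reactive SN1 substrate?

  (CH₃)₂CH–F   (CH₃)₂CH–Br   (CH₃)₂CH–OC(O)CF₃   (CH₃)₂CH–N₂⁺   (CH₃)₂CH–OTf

(CH₃)₂CH–F

Same R in every case — rank the leaving groups.
The more stable X⁻ (or X) is on its own — i.e. the weaker a base it is — the better a leaving group it makes.
(CH₃)₂CH–N₂⁺ loses N₂: no meaningful conjugate acid; N₂ departs as an exceptionally stable neutral molecule
(CH₃)₂CH–OTf loses OTf⁻: pKₐ(CF₃SO₃H (triflic acid)) ≈ -14
(CH₃)₂CH–Br loses Br⁻: pKₐ(HBr) ≈ -9
(CH₃)₂CH–OC(O)CF₃ loses CF₃COO⁻: pKₐ(CF₃COOH) ≈ 0.2
(CH₃)₂CH–F loses F⁻: pKₐ(HF) ≈ 3.2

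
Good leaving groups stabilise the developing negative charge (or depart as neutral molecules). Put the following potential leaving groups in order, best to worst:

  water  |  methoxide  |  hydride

water > methoxide > hydride

Leaving-group ability tracks the stability of the departed species; conjugate-acid pKₐ is the usual yardstick (lower pKₐ → better LG).
water: pKₐ(H₃O⁺) ≈ -1.7
methoxide: pKₐ(CH₃OH) ≈ 15.5
hydride: pKₐ(H₂) ≈ 36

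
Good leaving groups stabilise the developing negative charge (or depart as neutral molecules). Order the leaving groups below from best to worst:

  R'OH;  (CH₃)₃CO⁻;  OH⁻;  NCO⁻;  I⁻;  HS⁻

A good leaving group is a weak base: the lower the pKₐ of its conjugate acid, the more readily it departs.
I⁻: pKₐ(HI) ≈ -10 — large, highly polarisable; very weak base
R'OH: pKₐ(R'OH₂⁺) ≈ -2.4 — neutral; leaves from a protonated ether (an oxonium ion, R–O(H)R'⁺)
NCO⁻: pKₐ(HOCN) ≈ 3.5 — resonance between N and O
HS⁻: pKₐ(H₂S) ≈ 7 — larger and more polarisable than the oxygen analogue
OH⁻: pKₐ(H₂O) ≈ 15.7 — strong base; essentially never leaves without prior activation
(CH₃)₃CO⁻: pKₐ(t-BuOH) ≈ 18 — bulky, strongly basic alkoxide

I⁻ > R'OH > NCO⁻ > HS⁻ > OH⁻ > (CH₃)₃CO⁻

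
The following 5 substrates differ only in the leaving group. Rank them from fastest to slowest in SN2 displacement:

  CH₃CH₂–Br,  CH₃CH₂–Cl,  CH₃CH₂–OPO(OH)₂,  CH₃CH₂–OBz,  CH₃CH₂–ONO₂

Same R in every case — rank the leaving groups.
The more stable X⁻ (or X) is on its own — i.e. the weaker a base it is — the better a leaving group it makes.
CH₃CH₂–Br loses Br⁻: pKₐ(HBr) ≈ -9
CH₃CH₂–Cl loses Cl⁻: pKₐ(HCl) ≈ -7
CH₃CH₂–ONO₂ loses NO₃⁻: pKₐ(HNO₃) ≈ -1.3
CH₃CH₂–OPO(OH)₂ loses H₂PO₄⁻: pKₐ(H₃PO₄) ≈ 2.1
CH₃CH₂–OBz loses PhCOO⁻: pKₐ(C₆H₅COOH) ≈ 4.2

CH₃CH₂–Br > CH₃CH₂–Cl > CH₃CH₂–ONO₂ > CH₃CH₂–OPO(OH)₂ > CH₃CH₂–OBz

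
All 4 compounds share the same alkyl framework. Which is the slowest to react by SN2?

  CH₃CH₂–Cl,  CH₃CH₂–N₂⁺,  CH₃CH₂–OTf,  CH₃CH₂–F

CH₃CH₂–F

Identical carbon frameworks mean the comparison reduces to leaving-group quality.
A good leaving group is a weak base: the lower the pKₐ of its conjugate acid, the more readily it departs.
CH₃CH₂–N₂⁺ loses N₂: no meaningful conjugate acid; N₂ departs as an exceptionally stable neutral molecule
CH₃CH₂–OTf loses OTf⁻: pKₐ(CF₃SO₃H (triflic acid)) ≈ -14
CH₃CH₂–Cl loses Cl⁻: pKₐ(HCl) ≈ -7
CH₃CH₂–F loses F⁻: pKₐ(HF) ≈ 3.2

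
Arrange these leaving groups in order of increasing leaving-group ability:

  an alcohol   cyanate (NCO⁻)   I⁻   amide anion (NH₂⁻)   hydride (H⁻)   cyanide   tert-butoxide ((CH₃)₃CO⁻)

amide anion (NH₂⁻) < hydride (H⁻) < tert-butoxide ((CH₃)₃CO⁻) < cyanide < cyanate (NCO⁻) < an alcohol < I⁻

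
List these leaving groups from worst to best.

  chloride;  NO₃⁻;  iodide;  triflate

NO₃⁻ < chloride < iodide < triflate

The more stable X⁻ (or X) is on its own — i.e. the weaker a base it is — the better a leaving group it makes.
triflate: pKₐ(CF₃SO₃H (triflic acid)) ≈ -14
iodide: pKₐ(HI) ≈ -10
chloride: pKₐ(HCl) ≈ -7
NO₃⁻: pKₐ(HNO₃) ≈ -1.3
Listed from poorest to best leaving group as asked.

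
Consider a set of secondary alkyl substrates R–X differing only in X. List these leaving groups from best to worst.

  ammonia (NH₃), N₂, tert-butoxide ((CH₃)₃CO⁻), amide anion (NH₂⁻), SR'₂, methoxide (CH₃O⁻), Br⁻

N₂ > Br⁻ > SR'₂ > ammonia (NH₃) > methoxide (CH₃O⁻) > tert-butoxide ((CH₃)₃CO⁻) > amide anion (NH₂⁻)

Leaving-group ability tracks the stability of the departed species; conjugate-acid pKₐ is the usual yardstick (lower pKₐ → better LG).
N₂: no meaningful conjugate acid; N₂ departs as an exceptionally stable neutral molecule
Br⁻: pKₐ(HBr) ≈ -9
SR'₂: pKₐ(R'₂SH⁺) ≈ -7
ammonia (NH₃): pKₐ(NH₄⁺) ≈ 9.2
methoxide (CH₃O⁻): pKₐ(CH₃OH) ≈ 15.5
tert-butoxide ((CH₃)₃CO⁻): pKₐ(t-BuOH) ≈ 18 — bulky, strongly basic alkoxide
amide anion (NH₂⁻): pKₐ(NH₃) ≈ 38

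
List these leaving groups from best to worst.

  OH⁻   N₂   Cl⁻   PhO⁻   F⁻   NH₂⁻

N₂: no meaningful conjugate acid; N₂ departs as an exceptionally stable neutral molecule
Cl⁻: pKₐ(HCl) ≈ -7
F⁻: pKₐ(HF) ≈ 3.2
PhO⁻: pKₐ(C₆H₅OH (phenol)) ≈ 10
OH⁻: pKₐ(H₂O) ≈ 15.7
NH₂⁻: pKₐ(NH₃) ≈ 38

N₂ > Cl⁻ > F⁻ > PhO⁻ > OH⁻ > NH₂⁻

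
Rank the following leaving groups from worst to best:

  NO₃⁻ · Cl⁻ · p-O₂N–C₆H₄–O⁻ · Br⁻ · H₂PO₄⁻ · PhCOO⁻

p-O₂N–C₆H₄–O⁻ < PhCOO⁻ < H₂PO₄⁻ < NO₃⁻ < Cl⁻ < Br⁻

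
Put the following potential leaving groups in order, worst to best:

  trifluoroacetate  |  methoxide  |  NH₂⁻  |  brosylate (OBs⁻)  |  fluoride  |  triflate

NH₂⁻ < methoxide < fluoride < trifluoroacetate < brosylate (OBs⁻) < triflate

triflate: pKₐ(CF₃SO₃H (triflic acid)) ≈ -14
brosylate (OBs⁻): pKₐ(p-BrC₆H₄SO₃H) ≈ -2.8
trifluoroacetate: pKₐ(CF₃COOH) ≈ 0.2
fluoride: pKₐ(HF) ≈ 3.2
methoxide: pKₐ(CH₃OH) ≈ 15.5
NH₂⁻: pKₐ(NH₃) ≈ 38
Listed from poorest to best leaving group as asked.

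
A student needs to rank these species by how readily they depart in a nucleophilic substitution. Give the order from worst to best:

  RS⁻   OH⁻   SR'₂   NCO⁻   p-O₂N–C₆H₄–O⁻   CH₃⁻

The more stable X⁻ (or X) is on its own — i.e. the weaker a base it is — the better a leaving group it makes.
SR'₂: pKₐ(R'₂SH⁺) ≈ -7
NCO⁻: pKₐ(HOCN) ≈ 3.5
p-O₂N–C₆H₄–O⁻: pKₐ(p-nitrophenol) ≈ 7.2
RS⁻: pKₐ(RSH (a thiol)) ≈ 10.5
OH⁻: pKₐ(H₂O) ≈ 15.7
CH₃⁻: pKₐ(CH₄) ≈ 48
The question asks for worst first, so the sequence is read in increasing leaving-group ability.

CH₃⁻ < OH⁻ < RS⁻ < p-O₂N–C₆H₄–O⁻ < NCO⁻ < SR'₂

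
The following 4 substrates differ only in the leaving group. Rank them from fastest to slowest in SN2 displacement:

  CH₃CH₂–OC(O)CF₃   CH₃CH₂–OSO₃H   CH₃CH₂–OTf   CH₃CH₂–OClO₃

Identical carbon frameworks mean the comparison reduces to leaving-group quality.
Leaving-group ability tracks the stability of the departed species; conjugate-acid pKₐ is the usual yardstick (lower pKₐ → better LG).
CH₃CH₂–OTf loses OTf⁻: pKₐ(CF₃SO₃H (triflic acid)) ≈ -14
CH₃CH₂–OClO₃ loses ClO₄⁻: pKₐ(HClO₄) ≈ -10
CH₃CH₂–OSO₃H loses HSO₄⁻: pKₐ(H₂SO₄) ≈ -3
CH₃CH₂–OC(O)CF₃ loses CF₃COO⁻: pKₐ(CF₃COOH) ≈ 0.2

CH₃CH₂–OTf > CH₃CH₂–OClO₃ > CH₃CH₂–OSO₃H > CH₃CH₂–OC(O)CF₃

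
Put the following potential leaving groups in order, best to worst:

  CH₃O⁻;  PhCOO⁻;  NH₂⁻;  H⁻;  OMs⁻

OMs⁻ > PhCOO⁻ > CH₃O⁻ > H⁻ > NH₂⁻

The more stable X⁻ (or X) is on its own — i.e. the weaker a base it is — the better a leaving group it makes.
OMs⁻: pKₐ(CH₃SO₃H (MsOH)) ≈ -1.9
PhCOO⁻: pKₐ(C₆H₅COOH) ≈ 4.2
CH₃O⁻: pKₐ(CH₃OH) ≈ 15.5
H⁻: pKₐ(H₂) ≈ 36
NH₂⁻: pKₐ(NH₃) ≈ 38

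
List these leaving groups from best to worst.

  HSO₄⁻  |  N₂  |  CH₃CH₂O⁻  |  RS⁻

N₂ > HSO₄⁻ > RS⁻ > CH₃CH₂O⁻

Leaving-group ability tracks the stability of the departed species; conjugate-acid pKₐ is the usual yardstick (lower pKₐ → better LG).
N₂: no meaningful conjugate acid; N₂ departs as an exceptionally stable neutral molecule
HSO₄⁻: pKₐ(H₂SO₄) ≈ -3
RS⁻: pKₐ(RSH (a thiol)) ≈ 10.5
CH₃CH₂O⁻: pKₐ(CH₃CH₂OH) ≈ 16 — strong base; alkoxides do not leave unassisted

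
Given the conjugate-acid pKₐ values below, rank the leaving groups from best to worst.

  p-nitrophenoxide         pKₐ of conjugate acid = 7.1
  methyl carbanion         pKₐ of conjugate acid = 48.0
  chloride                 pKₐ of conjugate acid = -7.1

chloride > p-nitrophenoxide > methyl carbanion

Lower conjugate-acid pKₐ ⇒ weaker base ⇒ better leaving group.
Sorting by the given values: chloride (-7.1), p-nitrophenoxide (7.1), methyl carbanion (48.0).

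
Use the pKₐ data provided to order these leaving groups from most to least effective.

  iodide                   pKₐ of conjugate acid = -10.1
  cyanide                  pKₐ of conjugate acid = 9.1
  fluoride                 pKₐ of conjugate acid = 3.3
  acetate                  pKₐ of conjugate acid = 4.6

iodide > fluoride > acetate > cyanide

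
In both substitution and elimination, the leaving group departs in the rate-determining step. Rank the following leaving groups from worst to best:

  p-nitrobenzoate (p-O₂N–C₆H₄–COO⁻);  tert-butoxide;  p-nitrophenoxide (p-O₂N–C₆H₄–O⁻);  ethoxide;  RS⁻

tert-butoxide < ethoxide < RS⁻ < p-nitrophenoxide (p-O₂N–C₆H₄–O⁻) < p-nitrobenzoate (p-O₂N–C₆H₄–COO⁻)

Rank by basicity of the departing species: weakest base leaves most easily.
p-nitrobenzoate (p-O₂N–C₆H₄–COO⁻): pKₐ(p-nitrobenzoic acid) ≈ 3.4 — electron-withdrawing nitro group stabilises the carboxylate
p-nitrophenoxide (p-O₂N–C₆H₄–O⁻): pKₐ(p-nitrophenol) ≈ 7.2
RS⁻: pKₐ(RSH (a thiol)) ≈ 10.5
ethoxide: pKₐ(CH₃CH₂OH) ≈ 16
tert-butoxide: pKₐ(t-BuOH) ≈ 18
The question asks for worst first, so the sequence is read in increasing leaving-group ability.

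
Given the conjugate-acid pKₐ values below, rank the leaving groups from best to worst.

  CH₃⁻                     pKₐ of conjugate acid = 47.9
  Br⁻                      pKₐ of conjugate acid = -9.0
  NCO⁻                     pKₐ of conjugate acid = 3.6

Br⁻ > NCO⁻ > CH₃⁻

Lower conjugate-acid pKₐ ⇒ weaker base ⇒ better leaving group.
Sorting by the given values: Br⁻ (-9.0), NCO⁻ (3.6), CH₃⁻ (47.9).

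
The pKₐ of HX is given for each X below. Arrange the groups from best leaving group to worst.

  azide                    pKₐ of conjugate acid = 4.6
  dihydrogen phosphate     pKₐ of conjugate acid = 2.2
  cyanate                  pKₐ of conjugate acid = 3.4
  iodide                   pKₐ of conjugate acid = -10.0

iodide > dihydrogen phosphate > cyanate > azide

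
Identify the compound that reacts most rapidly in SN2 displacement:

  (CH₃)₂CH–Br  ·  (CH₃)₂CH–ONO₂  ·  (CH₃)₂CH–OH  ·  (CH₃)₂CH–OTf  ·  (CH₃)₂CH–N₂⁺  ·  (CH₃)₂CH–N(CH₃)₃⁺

(CH₃)₂CH–N₂⁺

Same R in every case — rank the leaving groups.
Rank by basicity of the departing species: weakest base leaves most easily.
(CH₃)₂CH–N₂⁺ loses N₂: no meaningful conjugate acid; N₂ departs as an exceptionally stable neutral molecule
(CH₃)₂CH–OTf loses OTf⁻: pKₐ(CF₃SO₃H (triflic acid)) ≈ -14
(CH₃)₂CH–Br loses Br⁻: pKₐ(HBr) ≈ -9
(CH₃)₂CH–ONO₂ loses NO₃⁻: pKₐ(HNO₃) ≈ -1.3
(CH₃)₂CH–N(CH₃)₃⁺ loses NR'₃: pKₐ(R'₃NH⁺) ≈ 10.7
(CH₃)₂CH–OH loses OH⁻: pKₐ(H₂O) ≈ 15.7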